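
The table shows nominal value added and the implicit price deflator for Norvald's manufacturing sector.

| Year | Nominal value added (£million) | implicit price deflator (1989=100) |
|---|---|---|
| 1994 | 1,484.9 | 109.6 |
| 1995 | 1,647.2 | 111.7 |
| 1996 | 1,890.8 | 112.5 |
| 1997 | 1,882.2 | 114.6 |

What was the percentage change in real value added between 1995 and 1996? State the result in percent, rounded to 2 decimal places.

13.97%

Real value added 1995 = 1647.2/1.117 = 1474.66.
Real value added 1996 = 1890.8/1.125 = 1680.71.
Change = 1680.71/1474.66 − 1 = 0.1397.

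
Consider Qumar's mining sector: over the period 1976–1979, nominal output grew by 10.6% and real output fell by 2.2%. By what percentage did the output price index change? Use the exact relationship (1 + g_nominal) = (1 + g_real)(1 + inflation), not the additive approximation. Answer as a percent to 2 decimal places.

13.09%

(1 + g_nom) = (1 + g_real)(1 + π), so π = 1.1060 / 0.9780 − 1 = 0.13088.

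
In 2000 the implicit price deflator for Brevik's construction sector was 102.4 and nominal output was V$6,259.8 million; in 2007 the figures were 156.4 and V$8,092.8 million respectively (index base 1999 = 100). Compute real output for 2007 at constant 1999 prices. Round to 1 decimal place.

Real output = Nominal / (implicit price deflator/100) = 8092.8 / 1.564 = 5174.42.

V$5,174.4 million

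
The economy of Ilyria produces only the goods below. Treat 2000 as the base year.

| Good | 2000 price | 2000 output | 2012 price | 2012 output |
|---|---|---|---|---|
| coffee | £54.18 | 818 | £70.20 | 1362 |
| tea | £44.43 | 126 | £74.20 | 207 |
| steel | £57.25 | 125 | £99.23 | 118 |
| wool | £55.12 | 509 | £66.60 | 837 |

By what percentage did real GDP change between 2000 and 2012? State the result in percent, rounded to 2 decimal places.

Real GDP 2000 = Nominal GDP 2000 = 54.18·818 + 44.43·126 + 57.25·125 + 55.12·509 = 85129.75.
Real GDP 2012 (at 2000 prices) = 54.18·1362 + 44.43·207 + 57.25·118 + 55.12·837 = 135881.11.
Real growth = 135881.11/85129.75 − 1 = 0.5962.

59.62%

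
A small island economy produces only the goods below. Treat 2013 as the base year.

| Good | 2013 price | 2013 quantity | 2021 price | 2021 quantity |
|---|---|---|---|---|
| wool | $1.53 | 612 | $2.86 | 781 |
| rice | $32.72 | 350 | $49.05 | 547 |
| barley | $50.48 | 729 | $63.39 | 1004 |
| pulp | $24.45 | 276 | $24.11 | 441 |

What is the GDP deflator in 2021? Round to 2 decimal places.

Nominal GDP 2021 = 2.86·781 + 49.05·547 + 63.39·1004 + 24.11·441 = 103340.08.
Real GDP 2021 (at 2013 prices) = 1.53·781 + 32.72·547 + 50.48·1004 + 24.45·441 = 80557.14.
Deflator = Nominal/Real × 100 = 103340.08/80557.14 × 100 = 128.282.

128.28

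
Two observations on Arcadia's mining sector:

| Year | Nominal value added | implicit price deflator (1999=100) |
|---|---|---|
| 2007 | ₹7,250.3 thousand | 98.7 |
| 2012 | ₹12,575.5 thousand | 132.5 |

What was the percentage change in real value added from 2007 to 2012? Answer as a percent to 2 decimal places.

Deflate each year: 2007 → 7250.3/0.987 = 7345.80; 2012 → 12575.5/1.325 = 9490.94.
So real value added changed by 9490.94/7345.80 − 1 = 0.2920, i.e. 29.20%.

29.20%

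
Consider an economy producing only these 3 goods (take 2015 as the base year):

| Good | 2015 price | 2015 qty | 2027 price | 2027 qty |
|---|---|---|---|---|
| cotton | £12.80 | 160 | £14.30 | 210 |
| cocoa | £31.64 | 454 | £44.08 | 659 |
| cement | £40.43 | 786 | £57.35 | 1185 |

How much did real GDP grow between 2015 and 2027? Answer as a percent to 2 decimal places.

Real GDP 2015 = Nominal GDP 2015 = 12.80·160 + 31.64·454 + 40.43·786 = 48190.54.
Real GDP 2027 (at 2015 prices) = 12.80·210 + 31.64·659 + 40.43·1185 = 71448.31.
Real growth = 71448.31/48190.54 − 1 = 0.4826.

48.26%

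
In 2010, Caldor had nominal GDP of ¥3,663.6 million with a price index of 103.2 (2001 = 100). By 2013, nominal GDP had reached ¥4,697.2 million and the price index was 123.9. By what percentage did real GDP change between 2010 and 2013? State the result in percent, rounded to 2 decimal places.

Deflate each year: 2010 → 3663.6/1.032 = 3550.00; 2013 → 4697.2/1.239 = 3791.12.
So real GDP changed by 3791.12/3550.00 − 1 = 0.0679, i.e. 6.79%.

6.79%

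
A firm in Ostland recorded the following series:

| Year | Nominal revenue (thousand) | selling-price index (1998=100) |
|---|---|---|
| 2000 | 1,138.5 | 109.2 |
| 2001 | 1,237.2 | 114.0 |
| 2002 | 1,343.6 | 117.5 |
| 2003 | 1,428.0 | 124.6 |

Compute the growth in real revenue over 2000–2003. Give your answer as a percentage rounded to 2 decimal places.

Real revenue 2000 = 1138.5/1.092 = 1042.58.
Real revenue 2003 = 1428.0/1.246 = 1146.07.
Change = 1146.07/1042.58 − 1 = 0.0993.

9.93%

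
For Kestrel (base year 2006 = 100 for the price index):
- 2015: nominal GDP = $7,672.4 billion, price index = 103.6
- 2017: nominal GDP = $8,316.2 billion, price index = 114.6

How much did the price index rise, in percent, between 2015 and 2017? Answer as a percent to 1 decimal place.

Price-level change = 114.6 / 103.6 − 1 = 0.1062.

10.6%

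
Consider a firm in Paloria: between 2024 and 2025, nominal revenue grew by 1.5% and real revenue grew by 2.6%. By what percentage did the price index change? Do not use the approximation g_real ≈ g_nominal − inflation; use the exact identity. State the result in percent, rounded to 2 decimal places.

(1 + g_nom) = (1 + g_real)(1 + π), so π = 1.0150 / 1.0260 − 1 = -0.01072.

-1.07%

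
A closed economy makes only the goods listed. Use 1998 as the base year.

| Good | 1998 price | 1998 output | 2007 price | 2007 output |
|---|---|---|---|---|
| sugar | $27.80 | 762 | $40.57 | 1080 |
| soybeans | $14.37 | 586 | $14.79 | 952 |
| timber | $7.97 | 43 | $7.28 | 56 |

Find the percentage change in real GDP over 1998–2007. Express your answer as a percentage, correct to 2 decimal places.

Real GDP 1998 = Nominal GDP 1998 = 27.80·762 + 14.37·586 + 7.97·43 = 29947.13.
Real GDP 2007 (at 1998 prices) = 27.80·1080 + 14.37·952 + 7.97·56 = 44150.56.
Real growth = 44150.56/29947.13 − 1 = 0.4743.

47.43%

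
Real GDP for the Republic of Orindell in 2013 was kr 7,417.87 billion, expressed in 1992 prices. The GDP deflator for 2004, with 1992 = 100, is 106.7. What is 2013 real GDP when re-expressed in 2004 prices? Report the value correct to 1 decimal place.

kr 7,914.9 billion

Real GDP in 2004 prices = Real GDP in 1992 prices × (P_2004/P_1992) = 7417.87 × 1.067 = 7914.87.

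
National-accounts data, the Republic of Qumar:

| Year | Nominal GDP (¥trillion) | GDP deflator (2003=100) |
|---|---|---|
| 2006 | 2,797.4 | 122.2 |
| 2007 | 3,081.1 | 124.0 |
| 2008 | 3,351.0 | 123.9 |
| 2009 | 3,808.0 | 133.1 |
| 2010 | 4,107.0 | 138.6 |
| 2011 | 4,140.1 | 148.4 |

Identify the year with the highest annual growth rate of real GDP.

2007: real = 3081.1/1.240 = 2484.76; growth vs 2006 (2289.20) = 8.54%.
2008: real = 3351.0/1.239 = 2704.60; growth vs 2007 (2484.76) = 8.85%.
2009: real = 3808.0/1.331 = 2861.01; growth vs 2008 (2704.60) = 5.78%.
2010: real = 4107.0/1.386 = 2963.20; growth vs 2009 (2861.01) = 3.57%.
2011: real = 4140.1/1.484 = 2789.82; growth vs 2010 (2963.20) = -5.85%.

2008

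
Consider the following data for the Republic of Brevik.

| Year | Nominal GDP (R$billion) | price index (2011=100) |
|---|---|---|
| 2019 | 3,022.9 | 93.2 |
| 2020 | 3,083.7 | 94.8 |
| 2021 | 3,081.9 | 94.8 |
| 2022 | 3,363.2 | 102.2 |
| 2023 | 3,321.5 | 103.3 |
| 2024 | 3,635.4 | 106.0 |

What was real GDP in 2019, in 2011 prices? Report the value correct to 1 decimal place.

Real GDP 2019 = 3022.9 / 0.932 = 3243.45.

R$3,243.5 billion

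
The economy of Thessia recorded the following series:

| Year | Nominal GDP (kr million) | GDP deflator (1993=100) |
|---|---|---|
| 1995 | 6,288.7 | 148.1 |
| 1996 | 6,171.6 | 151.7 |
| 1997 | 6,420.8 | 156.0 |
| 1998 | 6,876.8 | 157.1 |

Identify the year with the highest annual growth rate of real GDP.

1998

1996: real = 6171.6/1.517 = 4068.29; growth vs 1995 (4246.25) = -4.19%.
1997: real = 6420.8/1.560 = 4115.90; growth vs 1996 (4068.29) = 1.17%.
1998: real = 6876.8/1.571 = 4377.34; growth vs 1997 (4115.90) = 6.35%.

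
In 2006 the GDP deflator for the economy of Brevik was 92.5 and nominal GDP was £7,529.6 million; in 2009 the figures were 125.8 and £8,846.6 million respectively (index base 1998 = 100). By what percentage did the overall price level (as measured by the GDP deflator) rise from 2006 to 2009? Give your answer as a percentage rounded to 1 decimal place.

Price-level change = 125.8 / 92.5 − 1 = 0.3600.

36.0%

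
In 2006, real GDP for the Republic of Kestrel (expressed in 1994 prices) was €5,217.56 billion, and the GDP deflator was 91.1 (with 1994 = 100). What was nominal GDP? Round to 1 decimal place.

€4,753.2 billion

Nominal GDP = Real × (GDP deflator/100) = 5217.56 × 0.911 = 4753.20.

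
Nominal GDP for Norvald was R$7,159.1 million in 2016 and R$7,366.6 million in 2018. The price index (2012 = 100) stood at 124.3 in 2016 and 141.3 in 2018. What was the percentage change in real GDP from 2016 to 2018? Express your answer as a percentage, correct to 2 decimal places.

Real GDP 2016 = 7159.1 / 1.243 = 5759.53.
Real GDP 2018 = 7366.6 / 1.413 = 5213.45.
Real growth = 5213.45 / 5759.53 − 1 = -0.0948.

-9.48%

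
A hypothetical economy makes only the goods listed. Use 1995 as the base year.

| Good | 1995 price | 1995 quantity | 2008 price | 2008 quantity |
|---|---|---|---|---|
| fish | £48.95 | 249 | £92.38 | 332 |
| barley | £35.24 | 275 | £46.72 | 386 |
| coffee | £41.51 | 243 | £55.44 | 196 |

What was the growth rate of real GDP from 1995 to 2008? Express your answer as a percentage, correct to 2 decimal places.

Real GDP 1995 = Nominal GDP 1995 = 48.95·249 + 35.24·275 + 41.51·243 = 31966.48.
Real GDP 2008 (at 1995 prices) = 48.95·332 + 35.24·386 + 41.51·196 = 37990.00.
Real growth = 37990.00/31966.48 − 1 = 0.1884.

18.84%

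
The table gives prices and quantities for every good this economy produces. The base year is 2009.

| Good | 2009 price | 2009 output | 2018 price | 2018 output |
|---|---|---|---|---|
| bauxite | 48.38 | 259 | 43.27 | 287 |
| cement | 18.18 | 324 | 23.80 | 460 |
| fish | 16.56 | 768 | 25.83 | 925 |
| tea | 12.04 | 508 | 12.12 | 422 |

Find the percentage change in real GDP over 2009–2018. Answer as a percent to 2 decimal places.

14.47%

Real GDP 2009 = Nominal GDP 2009 = 48.38·259 + 18.18·324 + 16.56·768 + 12.04·508 = 37255.14.
Real GDP 2018 (at 2009 prices) = 48.38·287 + 18.18·460 + 16.56·925 + 12.04·422 = 42646.74.
Real growth = 42646.74/37255.14 − 1 = 0.1447.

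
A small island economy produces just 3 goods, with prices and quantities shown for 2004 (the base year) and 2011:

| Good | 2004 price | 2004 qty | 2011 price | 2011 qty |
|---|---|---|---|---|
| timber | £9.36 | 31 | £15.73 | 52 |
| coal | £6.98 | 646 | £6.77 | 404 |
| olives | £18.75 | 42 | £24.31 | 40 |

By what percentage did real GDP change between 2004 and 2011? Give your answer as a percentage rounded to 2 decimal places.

-27.39%

Real GDP 2004 = Nominal GDP 2004 = 9.36·31 + 6.98·646 + 18.75·42 = 5586.74.
Real GDP 2011 (at 2004 prices) = 9.36·52 + 6.98·404 + 18.75·40 = 4056.64.
Real growth = 4056.64/5586.74 − 1 = -0.2739.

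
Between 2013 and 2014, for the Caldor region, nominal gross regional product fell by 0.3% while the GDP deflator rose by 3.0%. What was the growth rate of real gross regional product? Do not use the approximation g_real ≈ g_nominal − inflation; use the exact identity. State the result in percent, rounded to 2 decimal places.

(1 + g_nom) = (1 + g_real)(1 + π), so g_real = 0.9970 / 1.0300 − 1 = -0.03204.

-3.20%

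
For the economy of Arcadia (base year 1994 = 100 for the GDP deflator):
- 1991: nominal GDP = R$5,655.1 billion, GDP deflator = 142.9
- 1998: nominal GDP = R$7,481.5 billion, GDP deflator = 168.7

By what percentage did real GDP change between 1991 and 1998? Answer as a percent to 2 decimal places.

12.06%

Real GDP 1991 = 5655.1 / 1.429 = 3957.38.
Real GDP 1998 = 7481.5 / 1.687 = 4434.80.
Real growth = 4434.80 / 3957.38 − 1 = 0.1206.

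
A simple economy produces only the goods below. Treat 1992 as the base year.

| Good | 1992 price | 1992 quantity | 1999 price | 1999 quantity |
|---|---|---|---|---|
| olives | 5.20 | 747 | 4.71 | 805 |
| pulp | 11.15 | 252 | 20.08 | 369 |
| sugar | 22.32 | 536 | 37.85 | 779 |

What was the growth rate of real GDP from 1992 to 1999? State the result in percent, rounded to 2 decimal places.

37.68%

Real GDP 1992 = Nominal GDP 1992 = 5.20·747 + 11.15·252 + 22.32·536 = 18657.72.
Real GDP 1999 (at 1992 prices) = 5.20·805 + 11.15·369 + 22.32·779 = 25687.63.
Real growth = 25687.63/18657.72 − 1 = 0.3768.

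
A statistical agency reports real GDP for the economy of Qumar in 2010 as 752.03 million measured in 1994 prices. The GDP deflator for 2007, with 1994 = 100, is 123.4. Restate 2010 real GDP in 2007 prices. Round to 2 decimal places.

928.01 million

Real GDP in 2007 prices = Real GDP in 1994 prices × (P_2007/P_1994) = 752.03 × 1.234 = 928.01.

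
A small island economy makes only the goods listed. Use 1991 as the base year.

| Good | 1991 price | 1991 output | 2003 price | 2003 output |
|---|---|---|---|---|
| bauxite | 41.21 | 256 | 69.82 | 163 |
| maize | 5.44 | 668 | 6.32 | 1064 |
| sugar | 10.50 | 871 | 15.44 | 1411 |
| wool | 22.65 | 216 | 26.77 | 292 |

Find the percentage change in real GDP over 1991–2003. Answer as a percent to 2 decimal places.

Real GDP 1991 = Nominal GDP 1991 = 41.21·256 + 5.44·668 + 10.50·871 + 22.65·216 = 28221.58.
Real GDP 2003 (at 1991 prices) = 41.21·163 + 5.44·1064 + 10.50·1411 + 22.65·292 = 33934.69.
Real growth = 33934.69/28221.58 − 1 = 0.2024.

20.24%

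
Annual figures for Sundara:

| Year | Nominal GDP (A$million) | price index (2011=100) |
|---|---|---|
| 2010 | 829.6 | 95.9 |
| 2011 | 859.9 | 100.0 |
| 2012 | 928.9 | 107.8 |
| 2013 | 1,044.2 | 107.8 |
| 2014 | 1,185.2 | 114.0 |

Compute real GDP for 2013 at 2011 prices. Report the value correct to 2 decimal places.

Real GDP 2013 = 1044.2 / 1.078 = 968.65.

A$968.65 million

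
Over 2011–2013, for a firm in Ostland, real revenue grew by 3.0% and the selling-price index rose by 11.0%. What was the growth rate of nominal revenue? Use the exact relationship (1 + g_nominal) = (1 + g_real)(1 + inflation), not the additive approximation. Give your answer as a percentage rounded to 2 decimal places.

14.33%

(1 + g_nom) = (1 + g_real)(1 + π) = 1.0300 × 1.1100 = 1.14330.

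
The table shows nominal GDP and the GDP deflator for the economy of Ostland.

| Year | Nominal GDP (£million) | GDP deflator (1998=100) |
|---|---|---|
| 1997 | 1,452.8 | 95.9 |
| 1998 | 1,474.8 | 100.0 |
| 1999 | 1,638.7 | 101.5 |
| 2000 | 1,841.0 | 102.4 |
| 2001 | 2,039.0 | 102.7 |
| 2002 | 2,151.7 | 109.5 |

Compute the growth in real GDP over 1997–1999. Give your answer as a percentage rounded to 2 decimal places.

6.57%

Real GDP 1997 = 1452.8/0.959 = 1514.91.
Real GDP 1999 = 1638.7/1.015 = 1614.48.
Change = 1614.48/1514.91 − 1 = 0.0657.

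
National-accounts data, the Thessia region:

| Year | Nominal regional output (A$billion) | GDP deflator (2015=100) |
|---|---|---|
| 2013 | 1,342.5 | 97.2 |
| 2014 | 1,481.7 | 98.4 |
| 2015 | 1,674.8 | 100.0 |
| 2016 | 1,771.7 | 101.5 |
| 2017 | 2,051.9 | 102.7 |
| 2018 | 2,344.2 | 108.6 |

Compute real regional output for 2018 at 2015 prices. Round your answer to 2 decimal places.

A$2,158.56 billion

Real regional output 2018 = 2344.2 / 1.086 = 2158.56.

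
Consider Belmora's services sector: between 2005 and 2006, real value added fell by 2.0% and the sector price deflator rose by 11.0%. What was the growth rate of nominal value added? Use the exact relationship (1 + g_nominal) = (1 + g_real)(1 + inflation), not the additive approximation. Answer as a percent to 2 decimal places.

(1 + g_nom) = (1 + g_real)(1 + π) = 0.9800 × 1.1100 = 1.08780.

8.78%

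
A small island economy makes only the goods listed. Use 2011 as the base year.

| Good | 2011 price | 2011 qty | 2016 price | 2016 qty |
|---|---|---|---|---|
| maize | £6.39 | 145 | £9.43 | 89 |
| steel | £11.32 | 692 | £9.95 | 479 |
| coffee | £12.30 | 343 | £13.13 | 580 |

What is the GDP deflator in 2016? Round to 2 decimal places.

100.73

Nominal GDP 2016 = 9.43·89 + 9.95·479 + 13.13·580 = 13220.72.
Real GDP 2016 (at 2011 prices) = 6.39·89 + 11.32·479 + 12.30·580 = 13124.99.
Deflator = Nominal/Real × 100 = 13220.72/13124.99 × 100 = 100.729.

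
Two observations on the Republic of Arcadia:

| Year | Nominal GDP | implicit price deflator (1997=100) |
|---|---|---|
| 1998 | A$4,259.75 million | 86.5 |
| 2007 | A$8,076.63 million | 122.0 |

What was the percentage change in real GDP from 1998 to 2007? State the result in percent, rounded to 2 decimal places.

Deflate each year: 1998 → 4259.75/0.865 = 4924.57; 2007 → 8076.63/1.220 = 6620.19.
So real GDP changed by 6620.19/4924.57 − 1 = 0.3443, i.e. 34.43%.

34.43%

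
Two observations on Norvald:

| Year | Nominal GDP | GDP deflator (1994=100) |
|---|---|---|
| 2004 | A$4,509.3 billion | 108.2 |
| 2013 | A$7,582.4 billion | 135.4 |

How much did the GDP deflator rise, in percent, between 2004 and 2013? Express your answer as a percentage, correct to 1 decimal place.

25.1%

Price-level change = 135.4 / 108.2 − 1 = 0.2514.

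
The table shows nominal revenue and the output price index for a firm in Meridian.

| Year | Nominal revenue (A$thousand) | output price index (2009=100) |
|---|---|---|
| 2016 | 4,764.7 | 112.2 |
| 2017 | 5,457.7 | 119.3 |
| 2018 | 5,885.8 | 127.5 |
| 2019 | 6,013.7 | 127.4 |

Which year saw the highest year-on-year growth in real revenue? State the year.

2017

2017: real = 5457.7/1.193 = 4574.77; growth vs 2016 (4246.61) = 7.73%.
2018: real = 5885.8/1.275 = 4616.31; growth vs 2017 (4574.77) = 0.91%.
2019: real = 6013.7/1.274 = 4720.33; growth vs 2018 (4616.31) = 2.25%.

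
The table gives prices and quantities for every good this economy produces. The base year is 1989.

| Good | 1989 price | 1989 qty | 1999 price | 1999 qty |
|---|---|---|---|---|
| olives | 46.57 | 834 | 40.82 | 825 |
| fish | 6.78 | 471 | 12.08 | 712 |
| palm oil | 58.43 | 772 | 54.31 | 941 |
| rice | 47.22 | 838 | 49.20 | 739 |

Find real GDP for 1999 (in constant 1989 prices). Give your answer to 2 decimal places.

133125.82

Real GDP 1999 = Σ (p_1989 × q_1999) = 46.57·825 + 6.78·712 + 58.43·941 + 47.22·739 = 133125.82.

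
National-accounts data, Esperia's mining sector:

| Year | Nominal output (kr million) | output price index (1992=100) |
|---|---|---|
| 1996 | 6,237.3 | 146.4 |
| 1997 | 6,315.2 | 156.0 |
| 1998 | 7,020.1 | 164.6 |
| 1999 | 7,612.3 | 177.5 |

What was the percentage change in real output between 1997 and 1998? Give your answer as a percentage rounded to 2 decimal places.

5.35%

Real output 1997 = 6315.2/1.560 = 4048.21.
Real output 1998 = 7020.1/1.646 = 4264.95.
Change = 4264.95/4048.21 − 1 = 0.0535.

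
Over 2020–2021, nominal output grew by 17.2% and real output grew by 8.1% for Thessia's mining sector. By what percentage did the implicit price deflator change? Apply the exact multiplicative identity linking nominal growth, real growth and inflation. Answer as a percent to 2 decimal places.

(1 + g_nom) = (1 + g_real)(1 + π), so π = 1.1720 / 1.0810 − 1 = 0.08418.

8.42%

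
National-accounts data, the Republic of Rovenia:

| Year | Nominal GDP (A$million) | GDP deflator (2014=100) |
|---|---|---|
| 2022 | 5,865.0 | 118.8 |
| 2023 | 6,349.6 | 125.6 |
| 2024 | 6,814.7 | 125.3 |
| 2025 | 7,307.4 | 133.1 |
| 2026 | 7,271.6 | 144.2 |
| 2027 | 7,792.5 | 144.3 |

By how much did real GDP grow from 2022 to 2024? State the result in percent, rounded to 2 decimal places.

Real GDP 2022 = 5865.0/1.188 = 4936.87.
Real GDP 2024 = 6814.7/1.253 = 5438.71.
Change = 5438.71/4936.87 − 1 = 0.1017.

10.17%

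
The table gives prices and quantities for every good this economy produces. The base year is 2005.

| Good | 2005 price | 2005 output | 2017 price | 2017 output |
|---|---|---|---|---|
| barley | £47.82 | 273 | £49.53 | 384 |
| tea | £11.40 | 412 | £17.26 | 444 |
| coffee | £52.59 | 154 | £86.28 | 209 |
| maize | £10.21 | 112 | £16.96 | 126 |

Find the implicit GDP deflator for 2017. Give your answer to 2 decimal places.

Nominal GDP 2017 = 49.53·384 + 17.26·444 + 86.28·209 + 16.96·126 = 46852.44.
Real GDP 2017 (at 2005 prices) = 47.82·384 + 11.40·444 + 52.59·209 + 10.21·126 = 35702.25.
Deflator = Nominal/Real × 100 = 46852.44/35702.25 × 100 = 131.231.

131.23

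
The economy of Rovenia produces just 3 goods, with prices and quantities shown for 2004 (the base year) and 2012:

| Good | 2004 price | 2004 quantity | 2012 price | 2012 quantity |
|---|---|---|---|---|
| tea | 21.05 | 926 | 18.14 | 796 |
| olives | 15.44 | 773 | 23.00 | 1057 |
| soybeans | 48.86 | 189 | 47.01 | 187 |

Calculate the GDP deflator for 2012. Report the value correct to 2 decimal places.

112.62

Nominal GDP 2012 = 18.14·796 + 23.00·1057 + 47.01·187 = 47541.31.
Real GDP 2012 (at 2004 prices) = 21.05·796 + 15.44·1057 + 48.86·187 = 42212.70.
Deflator = Nominal/Real × 100 = 47541.31/42212.70 × 100 = 112.623.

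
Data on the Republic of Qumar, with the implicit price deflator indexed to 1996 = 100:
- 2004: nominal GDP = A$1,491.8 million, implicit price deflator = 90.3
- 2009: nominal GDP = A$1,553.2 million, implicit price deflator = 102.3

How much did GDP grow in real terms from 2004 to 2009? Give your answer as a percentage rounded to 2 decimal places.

Real GDP 2004 = 1491.8 / 0.903 = 1652.05.
Real GDP 2009 = 1553.2 / 1.023 = 1518.28.
Real growth = 1518.28 / 1652.05 − 1 = -0.0810.

-8.10%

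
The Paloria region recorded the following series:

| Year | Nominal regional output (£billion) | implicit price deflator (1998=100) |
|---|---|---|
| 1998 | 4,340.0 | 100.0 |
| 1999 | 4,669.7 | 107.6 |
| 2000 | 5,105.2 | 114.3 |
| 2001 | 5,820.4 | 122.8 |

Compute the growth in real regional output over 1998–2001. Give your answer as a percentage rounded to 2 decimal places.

Real regional output 1998 = 4340.0/1.000 = 4340.00.
Real regional output 2001 = 5820.4/1.228 = 4739.74.
Change = 4739.74/4340.00 − 1 = 0.0921.

9.21%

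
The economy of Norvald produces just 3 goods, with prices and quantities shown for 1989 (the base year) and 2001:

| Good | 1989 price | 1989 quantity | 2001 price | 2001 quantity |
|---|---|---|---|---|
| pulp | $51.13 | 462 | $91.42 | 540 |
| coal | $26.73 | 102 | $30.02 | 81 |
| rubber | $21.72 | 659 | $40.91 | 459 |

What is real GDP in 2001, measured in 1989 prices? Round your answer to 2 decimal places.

$39744.81

Real GDP 2001 = Σ (p_1989 × q_2001) = 51.13·540 + 26.73·81 + 21.72·459 = 39744.81.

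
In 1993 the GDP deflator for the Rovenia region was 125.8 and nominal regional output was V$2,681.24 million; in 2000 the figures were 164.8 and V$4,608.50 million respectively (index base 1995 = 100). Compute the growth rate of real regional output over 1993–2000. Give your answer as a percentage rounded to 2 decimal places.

Deflate each year: 1993 → 2681.24/1.258 = 2131.35; 2000 → 4608.50/1.648 = 2796.42.
So real regional output changed by 2796.42/2131.35 − 1 = 0.3120, i.e. 31.20%.

31.20%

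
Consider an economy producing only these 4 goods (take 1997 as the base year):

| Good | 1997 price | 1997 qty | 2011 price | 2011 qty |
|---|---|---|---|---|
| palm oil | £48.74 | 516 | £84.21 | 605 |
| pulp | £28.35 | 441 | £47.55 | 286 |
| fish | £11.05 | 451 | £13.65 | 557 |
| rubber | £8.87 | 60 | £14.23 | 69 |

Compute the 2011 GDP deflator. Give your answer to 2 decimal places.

Nominal GDP 2011 = 84.21·605 + 47.55·286 + 13.65·557 + 14.23·69 = 73131.27.
Real GDP 2011 (at 1997 prices) = 48.74·605 + 28.35·286 + 11.05·557 + 8.87·69 = 44362.68.
Deflator = Nominal/Real × 100 = 73131.27/44362.68 × 100 = 164.849.

164.85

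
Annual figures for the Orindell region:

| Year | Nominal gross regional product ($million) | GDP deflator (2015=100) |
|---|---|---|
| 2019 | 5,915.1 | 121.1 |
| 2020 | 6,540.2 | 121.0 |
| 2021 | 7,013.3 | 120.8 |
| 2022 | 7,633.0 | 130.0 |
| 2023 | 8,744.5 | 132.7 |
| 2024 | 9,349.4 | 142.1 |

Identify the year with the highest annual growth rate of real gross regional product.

2023

2020: real = 6540.2/1.210 = 5405.12; growth vs 2019 (4884.48) = 10.66%.
2021: real = 7013.3/1.208 = 5805.71; growth vs 2020 (5405.12) = 7.41%.
2022: real = 7633.0/1.300 = 5871.54; growth vs 2021 (5805.71) = 1.13%.
2023: real = 8744.5/1.327 = 6589.68; growth vs 2022 (5871.54) = 12.23%.
2024: real = 9349.4/1.421 = 6579.45; growth vs 2023 (6589.68) = -0.16%.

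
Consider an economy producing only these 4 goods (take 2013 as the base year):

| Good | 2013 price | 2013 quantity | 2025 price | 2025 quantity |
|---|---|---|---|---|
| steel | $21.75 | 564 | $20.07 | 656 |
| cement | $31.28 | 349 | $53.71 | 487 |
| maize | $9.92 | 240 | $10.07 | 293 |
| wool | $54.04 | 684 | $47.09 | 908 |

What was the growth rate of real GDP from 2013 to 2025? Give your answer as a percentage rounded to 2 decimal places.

Real GDP 2013 = Nominal GDP 2013 = 21.75·564 + 31.28·349 + 9.92·240 + 54.04·684 = 62527.88.
Real GDP 2025 (at 2013 prices) = 21.75·656 + 31.28·487 + 9.92·293 + 54.04·908 = 81476.24.
Real growth = 81476.24/62527.88 − 1 = 0.3030.

30.30%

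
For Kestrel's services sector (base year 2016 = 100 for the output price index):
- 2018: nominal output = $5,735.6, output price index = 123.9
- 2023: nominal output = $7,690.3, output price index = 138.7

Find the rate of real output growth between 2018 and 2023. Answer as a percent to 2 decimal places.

Deflate each year: 2018 → 5735.6/1.239 = 4629.22; 2023 → 7690.3/1.387 = 5544.56.
So real output changed by 5544.56/4629.22 − 1 = 0.1977, i.e. 19.77%.

19.77%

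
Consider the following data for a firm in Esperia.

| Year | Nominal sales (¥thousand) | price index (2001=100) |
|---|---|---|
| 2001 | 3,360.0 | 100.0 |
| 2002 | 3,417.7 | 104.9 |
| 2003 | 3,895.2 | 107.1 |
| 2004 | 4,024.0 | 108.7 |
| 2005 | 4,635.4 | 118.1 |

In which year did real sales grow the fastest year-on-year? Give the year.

2002: real = 3417.7/1.049 = 3258.06; growth vs 2001 (3360.00) = -3.03%.
2003: real = 3895.2/1.071 = 3636.97; growth vs 2002 (3258.06) = 11.63%.
2004: real = 4024.0/1.087 = 3701.93; growth vs 2003 (3636.97) = 1.79%.
2005: real = 4635.4/1.181 = 3924.98; growth vs 2004 (3701.93) = 6.03%.

2003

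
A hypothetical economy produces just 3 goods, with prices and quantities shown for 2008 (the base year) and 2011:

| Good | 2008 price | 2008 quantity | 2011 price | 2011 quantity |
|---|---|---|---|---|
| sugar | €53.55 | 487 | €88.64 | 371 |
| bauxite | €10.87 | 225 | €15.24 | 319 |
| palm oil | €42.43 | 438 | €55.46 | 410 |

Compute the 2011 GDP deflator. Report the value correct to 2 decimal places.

Nominal GDP 2011 = 88.64·371 + 15.24·319 + 55.46·410 = 60485.60.
Real GDP 2011 (at 2008 prices) = 53.55·371 + 10.87·319 + 42.43·410 = 40730.88.
Deflator = Nominal/Real × 100 = 60485.60/40730.88 × 100 = 148.501.

148.50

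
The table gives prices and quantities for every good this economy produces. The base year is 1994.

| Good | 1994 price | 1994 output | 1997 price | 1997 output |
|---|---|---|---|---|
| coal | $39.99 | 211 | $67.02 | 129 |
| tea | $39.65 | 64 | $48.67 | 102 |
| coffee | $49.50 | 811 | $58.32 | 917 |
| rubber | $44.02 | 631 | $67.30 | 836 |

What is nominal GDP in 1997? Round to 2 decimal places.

Nominal GDP 1997 = Σ (p_1997 × q_1997) = 67.02·129 + 48.67·102 + 58.32·917 + 67.30·836 = 123352.16.

$123352.16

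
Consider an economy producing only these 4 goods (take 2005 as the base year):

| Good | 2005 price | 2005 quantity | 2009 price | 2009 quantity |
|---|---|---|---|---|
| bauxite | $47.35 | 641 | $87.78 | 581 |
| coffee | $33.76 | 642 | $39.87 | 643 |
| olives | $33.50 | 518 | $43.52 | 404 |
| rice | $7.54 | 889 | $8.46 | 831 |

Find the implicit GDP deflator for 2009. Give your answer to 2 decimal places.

146.70

Nominal GDP 2009 = 87.78·581 + 39.87·643 + 43.52·404 + 8.46·831 = 101248.93.
Real GDP 2009 (at 2005 prices) = 47.35·581 + 33.76·643 + 33.50·404 + 7.54·831 = 69017.77.
Deflator = Nominal/Real × 100 = 101248.93/69017.77 × 100 = 146.700.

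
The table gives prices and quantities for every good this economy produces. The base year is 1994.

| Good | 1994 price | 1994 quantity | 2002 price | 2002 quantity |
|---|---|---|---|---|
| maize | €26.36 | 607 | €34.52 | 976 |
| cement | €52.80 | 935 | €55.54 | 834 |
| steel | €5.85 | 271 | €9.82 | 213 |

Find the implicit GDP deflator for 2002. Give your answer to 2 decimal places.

Nominal GDP 2002 = 34.52·976 + 55.54·834 + 9.82·213 = 82103.54.
Real GDP 2002 (at 1994 prices) = 26.36·976 + 52.80·834 + 5.85·213 = 71008.61.
Deflator = Nominal/Real × 100 = 82103.54/71008.61 × 100 = 115.625.

115.62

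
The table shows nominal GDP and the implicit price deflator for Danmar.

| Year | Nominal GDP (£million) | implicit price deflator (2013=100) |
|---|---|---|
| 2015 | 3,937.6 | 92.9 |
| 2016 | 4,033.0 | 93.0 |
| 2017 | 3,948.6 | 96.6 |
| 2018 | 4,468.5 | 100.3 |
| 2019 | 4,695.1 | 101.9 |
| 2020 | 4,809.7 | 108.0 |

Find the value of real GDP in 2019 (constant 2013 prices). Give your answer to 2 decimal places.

£4,607.56 million

Real GDP 2019 = 4695.1 / 1.019 = 4607.56.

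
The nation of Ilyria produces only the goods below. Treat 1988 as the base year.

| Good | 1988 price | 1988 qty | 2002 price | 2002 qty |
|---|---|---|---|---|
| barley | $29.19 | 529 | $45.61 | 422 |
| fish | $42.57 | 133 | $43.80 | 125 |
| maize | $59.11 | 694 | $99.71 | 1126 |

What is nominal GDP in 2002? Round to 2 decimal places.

$136995.88

Nominal GDP 2002 = Σ (p_2002 × q_2002) = 45.61·422 + 43.80·125 + 99.71·1126 = 136995.88.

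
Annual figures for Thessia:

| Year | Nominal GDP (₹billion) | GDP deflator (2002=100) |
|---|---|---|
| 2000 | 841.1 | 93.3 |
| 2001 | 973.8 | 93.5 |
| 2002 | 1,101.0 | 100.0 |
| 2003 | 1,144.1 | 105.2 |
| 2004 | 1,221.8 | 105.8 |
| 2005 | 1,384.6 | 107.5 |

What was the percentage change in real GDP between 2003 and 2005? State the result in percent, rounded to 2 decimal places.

18.43%

Real GDP 2003 = 1144.1/1.052 = 1087.55.
Real GDP 2005 = 1384.6/1.075 = 1288.00.
Change = 1288.00/1087.55 − 1 = 0.1843.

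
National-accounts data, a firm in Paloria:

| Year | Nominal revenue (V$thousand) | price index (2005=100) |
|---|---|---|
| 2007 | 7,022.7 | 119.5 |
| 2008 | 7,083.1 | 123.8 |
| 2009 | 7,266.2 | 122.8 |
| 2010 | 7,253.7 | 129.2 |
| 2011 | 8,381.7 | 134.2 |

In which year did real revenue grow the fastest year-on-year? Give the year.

2008: real = 7083.1/1.238 = 5721.41; growth vs 2007 (5876.74) = -2.64%.
2009: real = 7266.2/1.228 = 5917.10; growth vs 2008 (5721.41) = 3.42%.
2010: real = 7253.7/1.292 = 5614.32; growth vs 2009 (5917.10) = -5.12%.
2011: real = 8381.7/1.342 = 6245.68; growth vs 2010 (5614.32) = 11.25%.

2011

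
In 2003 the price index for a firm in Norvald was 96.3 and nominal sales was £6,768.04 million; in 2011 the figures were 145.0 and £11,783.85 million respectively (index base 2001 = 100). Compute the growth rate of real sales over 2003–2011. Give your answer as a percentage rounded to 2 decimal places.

15.63%

Deflate each year: 2003 → 6768.04/0.963 = 7028.08; 2011 → 11783.85/1.450 = 8126.79.
So real sales changed by 8126.79/7028.08 − 1 = 0.1563, i.e. 15.63%.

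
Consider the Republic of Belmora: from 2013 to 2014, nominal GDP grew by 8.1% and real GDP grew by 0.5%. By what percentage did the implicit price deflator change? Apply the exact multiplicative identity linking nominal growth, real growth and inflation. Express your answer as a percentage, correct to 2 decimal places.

(1 + g_nom) = (1 + g_real)(1 + π), so π = 1.0810 / 1.0050 − 1 = 0.07562.

7.56%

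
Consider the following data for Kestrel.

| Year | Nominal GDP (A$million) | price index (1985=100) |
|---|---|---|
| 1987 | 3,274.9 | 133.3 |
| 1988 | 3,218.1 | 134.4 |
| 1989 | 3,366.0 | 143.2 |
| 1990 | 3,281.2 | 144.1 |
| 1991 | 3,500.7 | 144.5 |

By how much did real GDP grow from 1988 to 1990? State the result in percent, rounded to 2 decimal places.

-4.90%

Real GDP 1988 = 3218.1/1.344 = 2394.42.
Real GDP 1990 = 3281.2/1.441 = 2277.03.
Change = 2277.03/2394.42 − 1 = -0.0490.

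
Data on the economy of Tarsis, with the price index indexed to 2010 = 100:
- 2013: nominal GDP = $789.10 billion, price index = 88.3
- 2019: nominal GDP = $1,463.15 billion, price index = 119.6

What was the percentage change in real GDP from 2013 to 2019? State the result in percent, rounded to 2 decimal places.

36.89%

Real GDP 2013 = 789.10 / 0.883 = 893.66.
Real GDP 2019 = 1463.15 / 1.196 = 1223.37.
Real growth = 1223.37 / 893.66 − 1 = 0.3689.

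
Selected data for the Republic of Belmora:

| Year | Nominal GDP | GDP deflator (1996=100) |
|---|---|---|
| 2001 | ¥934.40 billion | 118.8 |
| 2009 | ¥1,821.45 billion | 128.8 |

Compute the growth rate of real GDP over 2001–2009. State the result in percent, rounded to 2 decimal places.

Deflate each year: 2001 → 934.40/1.188 = 786.53; 2009 → 1821.45/1.288 = 1414.17.
So real GDP changed by 1414.17/786.53 − 1 = 0.7980, i.e. 79.80%.

79.80%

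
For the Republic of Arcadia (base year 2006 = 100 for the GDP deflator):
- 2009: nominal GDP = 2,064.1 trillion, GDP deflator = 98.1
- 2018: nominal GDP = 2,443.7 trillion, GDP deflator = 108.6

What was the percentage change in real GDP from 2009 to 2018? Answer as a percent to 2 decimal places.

Real GDP 2009 = 2064.1 / 0.981 = 2104.08.
Real GDP 2018 = 2443.7 / 1.086 = 2250.18.
Real growth = 2250.18 / 2104.08 − 1 = 0.0694.

6.94%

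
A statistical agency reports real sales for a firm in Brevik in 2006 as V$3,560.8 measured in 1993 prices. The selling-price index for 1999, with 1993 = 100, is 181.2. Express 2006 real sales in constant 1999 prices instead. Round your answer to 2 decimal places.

Real sales in 1999 prices = Real sales in 1993 prices × (P_1999/P_1993) = 3560.8 × 1.812 = 6452.17.

V$6,452.17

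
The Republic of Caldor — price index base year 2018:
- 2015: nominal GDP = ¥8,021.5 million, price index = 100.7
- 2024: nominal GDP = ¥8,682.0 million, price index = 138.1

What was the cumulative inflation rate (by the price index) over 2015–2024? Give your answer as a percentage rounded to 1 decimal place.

Price-level change = 138.1 / 100.7 − 1 = 0.3714.

37.1%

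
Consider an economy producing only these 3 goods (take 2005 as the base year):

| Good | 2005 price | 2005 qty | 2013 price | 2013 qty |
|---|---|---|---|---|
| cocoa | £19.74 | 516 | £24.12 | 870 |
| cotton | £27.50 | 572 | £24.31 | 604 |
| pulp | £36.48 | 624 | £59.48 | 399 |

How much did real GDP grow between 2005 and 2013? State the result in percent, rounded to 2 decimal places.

-0.70%

Real GDP 2005 = Nominal GDP 2005 = 19.74·516 + 27.50·572 + 36.48·624 = 48679.36.
Real GDP 2013 (at 2005 prices) = 19.74·870 + 27.50·604 + 36.48·399 = 48339.32.
Real growth = 48339.32/48679.36 − 1 = -0.0070.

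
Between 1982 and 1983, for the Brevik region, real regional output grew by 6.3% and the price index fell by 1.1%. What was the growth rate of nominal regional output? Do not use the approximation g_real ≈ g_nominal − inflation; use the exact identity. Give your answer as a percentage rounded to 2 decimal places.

(1 + g_nom) = (1 + g_real)(1 + π) = 1.0630 × 0.9890 = 1.05131.

5.13%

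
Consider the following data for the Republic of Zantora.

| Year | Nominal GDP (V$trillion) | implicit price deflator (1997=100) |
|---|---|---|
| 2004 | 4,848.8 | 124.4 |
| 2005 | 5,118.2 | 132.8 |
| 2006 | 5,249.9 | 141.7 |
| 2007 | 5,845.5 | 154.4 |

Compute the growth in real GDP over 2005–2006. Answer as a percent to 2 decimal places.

-3.87%

Real GDP 2005 = 5118.2/1.328 = 3854.07.
Real GDP 2006 = 5249.9/1.417 = 3704.94.
Change = 3704.94/3854.07 − 1 = -0.0387.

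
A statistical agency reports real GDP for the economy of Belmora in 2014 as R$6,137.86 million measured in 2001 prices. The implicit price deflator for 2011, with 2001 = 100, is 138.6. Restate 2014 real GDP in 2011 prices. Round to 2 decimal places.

Real GDP in 2011 prices = Real GDP in 2001 prices × (P_2011/P_2001) = 6137.86 × 1.386 = 8507.07.

R$8,507.07 million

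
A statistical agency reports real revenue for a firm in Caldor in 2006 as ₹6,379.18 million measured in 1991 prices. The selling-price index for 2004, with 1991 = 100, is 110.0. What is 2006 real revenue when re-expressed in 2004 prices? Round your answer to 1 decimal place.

₹7,017.1 million

Real revenue in 2004 prices = Real revenue in 1991 prices × (P_2004/P_1991) = 6379.18 × 1.100 = 7017.10.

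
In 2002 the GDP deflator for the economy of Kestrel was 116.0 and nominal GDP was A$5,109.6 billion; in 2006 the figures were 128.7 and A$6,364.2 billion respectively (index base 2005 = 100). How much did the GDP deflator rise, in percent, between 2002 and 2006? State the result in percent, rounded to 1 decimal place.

Price-level change = 128.7 / 116.0 − 1 = 0.1095.

10.9%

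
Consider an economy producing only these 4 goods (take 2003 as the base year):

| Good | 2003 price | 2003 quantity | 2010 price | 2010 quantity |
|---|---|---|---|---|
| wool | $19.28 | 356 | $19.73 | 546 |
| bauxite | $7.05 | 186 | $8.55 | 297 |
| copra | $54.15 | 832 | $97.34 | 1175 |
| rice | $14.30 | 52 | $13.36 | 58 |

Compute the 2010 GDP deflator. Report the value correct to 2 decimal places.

166.67

Nominal GDP 2010 = 19.73·546 + 8.55·297 + 97.34·1175 + 13.36·58 = 128461.31.
Real GDP 2010 (at 2003 prices) = 19.28·546 + 7.05·297 + 54.15·1175 + 14.30·58 = 77076.38.
Deflator = Nominal/Real × 100 = 128461.31/77076.38 × 100 = 166.668.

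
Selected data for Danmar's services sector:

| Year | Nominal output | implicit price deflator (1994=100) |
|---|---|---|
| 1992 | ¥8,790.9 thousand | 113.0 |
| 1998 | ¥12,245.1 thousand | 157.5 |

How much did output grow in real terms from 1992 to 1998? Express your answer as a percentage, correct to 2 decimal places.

Real output 1992 = 8790.9 / 1.130 = 7779.56.
Real output 1998 = 12245.1 / 1.575 = 7774.67.
Real growth = 7774.67 / 7779.56 − 1 = -0.0006.

-0.06%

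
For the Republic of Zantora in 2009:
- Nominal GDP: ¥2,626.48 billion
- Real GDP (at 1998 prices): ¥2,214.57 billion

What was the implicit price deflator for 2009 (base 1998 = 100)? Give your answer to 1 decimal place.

118.6

implicit price deflator = (Nominal / Real) × 100 = 2626.48 / 2214.57 × 100 = 118.60.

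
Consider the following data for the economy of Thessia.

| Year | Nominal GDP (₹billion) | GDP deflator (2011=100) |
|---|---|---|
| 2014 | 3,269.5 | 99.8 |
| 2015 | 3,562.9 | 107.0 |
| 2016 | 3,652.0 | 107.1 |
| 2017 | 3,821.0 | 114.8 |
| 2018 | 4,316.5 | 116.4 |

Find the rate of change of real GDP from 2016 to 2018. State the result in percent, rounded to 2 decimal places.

Real GDP 2016 = 3652.0/1.071 = 3409.90.
Real GDP 2018 = 4316.5/1.164 = 3708.33.
Change = 3708.33/3409.90 − 1 = 0.0875.

8.75%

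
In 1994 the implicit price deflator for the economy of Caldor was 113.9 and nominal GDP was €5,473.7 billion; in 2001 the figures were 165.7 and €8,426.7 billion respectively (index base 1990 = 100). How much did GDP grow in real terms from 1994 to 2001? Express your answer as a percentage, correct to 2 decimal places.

5.82%

Deflate each year: 1994 → 5473.7/1.139 = 4805.71; 2001 → 8426.7/1.657 = 5085.52.
So real GDP changed by 5085.52/4805.71 − 1 = 0.0582, i.e. 5.82%.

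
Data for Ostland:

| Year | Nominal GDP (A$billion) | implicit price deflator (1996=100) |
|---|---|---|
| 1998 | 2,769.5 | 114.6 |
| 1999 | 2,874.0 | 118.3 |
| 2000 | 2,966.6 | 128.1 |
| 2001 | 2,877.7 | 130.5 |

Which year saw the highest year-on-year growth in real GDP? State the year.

1999

1999: real = 2874.0/1.183 = 2429.42; growth vs 1998 (2416.67) = 0.53%.
2000: real = 2966.6/1.281 = 2315.85; growth vs 1999 (2429.42) = -4.67%.
2001: real = 2877.7/1.305 = 2205.13; growth vs 2000 (2315.85) = -4.78%.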